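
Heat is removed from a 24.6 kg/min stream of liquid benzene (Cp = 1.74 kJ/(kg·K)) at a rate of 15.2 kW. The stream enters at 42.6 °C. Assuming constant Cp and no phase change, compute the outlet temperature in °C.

T_out = 21.3 °C

Q = 15.2 kW = 912 kJ/min
ΔT = Q/(ṁ·Cp) = 912/(24.6×1.74) = 21.306 K
T_out = 42.6 − 21.306 = 21.294 °C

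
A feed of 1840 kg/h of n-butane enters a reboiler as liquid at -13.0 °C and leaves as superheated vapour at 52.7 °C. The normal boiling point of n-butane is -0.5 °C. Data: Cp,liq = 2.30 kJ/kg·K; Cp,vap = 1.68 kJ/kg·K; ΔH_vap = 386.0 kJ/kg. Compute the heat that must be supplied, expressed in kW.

liquid -13.0→-0.5 °C: 28.75 kJ/kg
vaporisation at -0.5 °C: 386 kJ/kg
vapour -0.5→52.7 °C: 89.376 kJ/kg
Δh = 28.75 + 386 + 89.376 = 504.13 kJ/kg
Q = ṁ·Δh = 1840 kg/h × 504.13 kJ/kg = 927590 kJ/h
|Q| = 257.66 kW

Q = 258 kW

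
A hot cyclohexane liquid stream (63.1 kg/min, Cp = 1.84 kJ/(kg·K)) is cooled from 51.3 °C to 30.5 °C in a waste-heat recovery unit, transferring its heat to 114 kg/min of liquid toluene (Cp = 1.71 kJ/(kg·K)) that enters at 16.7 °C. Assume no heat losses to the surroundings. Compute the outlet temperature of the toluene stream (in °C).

Heat released by hot stream: Q = 63.1 × 1.84 × (51.3 − 30.5) = 2415 kJ/min
Energy balance on cold side (adiabatic exchanger): Q = ṁ_c·Cp_c·(T_c,out − T_c,in)
T_c,out = 16.7 + 2415/(114 × 1.71) = 29.088 °C

T_c,out = 29.1 °C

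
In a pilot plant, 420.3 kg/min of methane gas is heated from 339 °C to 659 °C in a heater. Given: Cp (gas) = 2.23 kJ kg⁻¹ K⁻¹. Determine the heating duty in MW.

Q = 5.00 MW

Q = ṁ·Cp·ΔT = 420.3 × 2.23 × (659 − 339) = 299930 kJ/min
Converting: 299930 / 60 s = 4998.8 kW
Heating duty = 4.9988 MW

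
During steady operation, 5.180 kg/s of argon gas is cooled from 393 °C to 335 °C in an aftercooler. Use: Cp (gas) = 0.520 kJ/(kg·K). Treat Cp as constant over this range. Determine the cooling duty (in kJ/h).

Q_c = 562000 kJ/h

Q = ṁ·Cp·ΔT = 5.180 × 0.520 × (335 − 393) = -156.23 kJ/s
Cooling duty = 562420 kJ/h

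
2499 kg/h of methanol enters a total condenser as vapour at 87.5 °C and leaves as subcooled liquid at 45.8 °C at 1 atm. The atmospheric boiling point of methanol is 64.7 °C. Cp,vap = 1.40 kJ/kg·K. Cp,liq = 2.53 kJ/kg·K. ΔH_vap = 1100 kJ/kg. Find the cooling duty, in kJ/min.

vapour 87.5→64.7 °C: -31.92 kJ/kg
condensation at 64.7 °C: -1100 kJ/kg
liquid 64.7→45.8 °C: -47.817 kJ/kg
Δh = -31.92 + -1100 + -47.817 = -1179.7 kJ/kg
Q = ṁ·Δh = 2499 kg/h × -1179.7 kJ/kg = -2.9482e+06 kJ/h
|Q| = 818.93 kW = 49136 kJ/min

Q_c = 49100 kJ/min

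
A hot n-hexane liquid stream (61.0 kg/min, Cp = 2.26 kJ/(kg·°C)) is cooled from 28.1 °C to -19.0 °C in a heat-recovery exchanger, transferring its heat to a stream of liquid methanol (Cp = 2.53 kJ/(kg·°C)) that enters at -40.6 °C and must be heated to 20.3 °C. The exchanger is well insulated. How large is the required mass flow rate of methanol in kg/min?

ṁ_c = 42.1 kg/min

Heat released by hot stream: Q = 61.0 × 2.26 × (28.1 − -19.0) = 6493.2 kJ/min
Energy balance on cold side (adiabatic exchanger): Q = ṁ_c·Cp_c·(T_c,out − T_c,in)
ṁ_c = 6493.2 / [2.53 × (20.3 − -40.6)] = 42.143 kg/min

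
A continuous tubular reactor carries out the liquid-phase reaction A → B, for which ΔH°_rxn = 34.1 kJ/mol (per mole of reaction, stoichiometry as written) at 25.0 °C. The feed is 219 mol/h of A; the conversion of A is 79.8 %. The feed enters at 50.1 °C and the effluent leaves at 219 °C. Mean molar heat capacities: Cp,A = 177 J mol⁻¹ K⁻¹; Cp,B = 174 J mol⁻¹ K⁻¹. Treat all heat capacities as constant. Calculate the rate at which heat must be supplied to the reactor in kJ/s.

Q_in = 3.45 kJ/s

Extent of reaction ξ = 0.798 × 219 = 174.76 mol/h
Reaction term: ξ·ΔH°_rxn = 174.76 × 34.1 = 5959.4 kJ/h
Sensible, feed 50.1→25 °C: -972.95 kJ/h
Outlet flows (mol/h): A 44.238, B 174.76
Sensible, products 25→219 °C: 7418.3 kJ/h
Q = ΔH = 12405 kJ/h = 3.4458 kW
Heat supplied = 3.4458 kJ/s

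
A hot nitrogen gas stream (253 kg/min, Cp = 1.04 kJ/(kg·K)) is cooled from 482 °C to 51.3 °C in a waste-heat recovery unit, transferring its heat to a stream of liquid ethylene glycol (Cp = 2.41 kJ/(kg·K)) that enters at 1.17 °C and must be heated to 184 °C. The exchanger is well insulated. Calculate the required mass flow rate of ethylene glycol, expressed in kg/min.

ṁ_c = 257 kg/min

Heat released by hot stream: Q = 253 × 1.04 × (482 − 51.3) = 113330 kJ/min
Energy balance on cold side (adiabatic exchanger): Q = ṁ_c·Cp_c·(T_c,out − T_c,in)
ṁ_c = 113330 / [2.41 × (184 − 1.17)] = 257.2 kg/min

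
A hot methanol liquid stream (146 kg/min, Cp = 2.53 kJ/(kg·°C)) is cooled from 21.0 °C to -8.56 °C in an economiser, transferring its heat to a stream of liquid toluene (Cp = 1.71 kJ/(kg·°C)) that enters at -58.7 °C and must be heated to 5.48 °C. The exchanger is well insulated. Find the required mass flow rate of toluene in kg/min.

Heat released by hot stream: Q = 146 × 2.53 × (21.0 − -8.56) = 10919 kJ/min
Energy balance on cold side (adiabatic exchanger): Q = ṁ_c·Cp_c·(T_c,out − T_c,in)
ṁ_c = 10919 / [1.71 × (5.48 − -58.7)] = 99.491 kg/min

ṁ_c = 99.5 kg/min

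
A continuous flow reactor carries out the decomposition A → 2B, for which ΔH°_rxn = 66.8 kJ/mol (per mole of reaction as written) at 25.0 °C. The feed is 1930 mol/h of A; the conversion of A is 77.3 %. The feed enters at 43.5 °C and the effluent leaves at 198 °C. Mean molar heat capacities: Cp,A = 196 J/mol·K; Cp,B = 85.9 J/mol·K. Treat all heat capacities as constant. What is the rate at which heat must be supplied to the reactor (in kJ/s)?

Q_in = 42.2 kJ/s

Extent of reaction ξ = 0.773 × 1930 = 1491.9 mol/h
Reaction term: ξ·ΔH°_rxn = 1491.9 × 66.8 = 99658 kJ/h
Sensible, feed 43.5→25 °C: -6998.2 kJ/h
Outlet flows (mol/h): A 438.11, B 2983.8
Sensible, products 25→198 °C: 59196 kJ/h
Q = ΔH = 151860 kJ/h = 42.182 kW
Heat supplied = 42.182 kJ/s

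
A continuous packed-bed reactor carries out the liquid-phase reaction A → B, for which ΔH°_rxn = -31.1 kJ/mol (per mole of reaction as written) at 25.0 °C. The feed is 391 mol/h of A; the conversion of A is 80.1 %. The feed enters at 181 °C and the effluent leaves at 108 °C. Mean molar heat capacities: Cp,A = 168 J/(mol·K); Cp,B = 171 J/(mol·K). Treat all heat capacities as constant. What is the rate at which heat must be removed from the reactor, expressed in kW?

Extent of reaction ξ = 0.801 × 391 = 313.19 mol/h
Reaction term: ξ·ΔH°_rxn = 313.19 × -31.1 = -9740.2 kJ/h
Sensible, feed 181→25 °C: -10247 kJ/h
Outlet flows (mol/h): A 77.809, B 313.19
Sensible, products 25→108 °C: 5530.1 kJ/h
Q = ΔH = -14457 kJ/h = -4.016 kW
Heat removed = 4.016 kW

Q_out = 4.02 kW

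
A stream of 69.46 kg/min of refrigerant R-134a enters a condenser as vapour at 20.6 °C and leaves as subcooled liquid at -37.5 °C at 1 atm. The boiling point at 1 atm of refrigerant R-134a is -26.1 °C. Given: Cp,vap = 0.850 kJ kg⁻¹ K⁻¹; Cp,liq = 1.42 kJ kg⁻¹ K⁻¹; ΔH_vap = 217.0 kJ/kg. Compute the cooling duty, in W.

Q_c = 316000 W

vapour 20.6→-26.1 °C: -39.695 kJ/kg
condensation at -26.1 °C: -217 kJ/kg
liquid -26.1→-37.5 °C: -16.188 kJ/kg
Δh = -39.695 + -217 + -16.188 = -272.88 kJ/kg
Q = ṁ·Δh = 69.46 kg/min × -272.88 kJ/kg = -18954 kJ/min
|Q| = 315.91 kW = 315910 W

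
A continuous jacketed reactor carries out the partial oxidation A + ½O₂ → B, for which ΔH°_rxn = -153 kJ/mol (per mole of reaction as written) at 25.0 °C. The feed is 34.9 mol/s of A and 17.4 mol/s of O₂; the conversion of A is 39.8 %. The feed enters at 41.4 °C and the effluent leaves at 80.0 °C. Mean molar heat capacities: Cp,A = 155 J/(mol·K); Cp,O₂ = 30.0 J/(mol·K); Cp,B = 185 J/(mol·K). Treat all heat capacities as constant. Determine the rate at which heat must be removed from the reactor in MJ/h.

Q_out = 6790 MJ/h

Extent of reaction ξ = 0.398 × 34.9 = 13.89 mol/s
Reaction term: ξ·ΔH°_rxn = 13.89 × -153 = -2125.2 kJ/s
Sensible, feed 41.4→25 °C: -97.277 kJ/s
Outlet flows (mol/s): A 21.01, O₂ 10.455, B 13.89
Sensible, products 25→80.0 °C: 337.69 kJ/s
Q = ΔH = -1884.8 kJ/s = -1884.8 kW
Heat removed = 6785.2 MJ/h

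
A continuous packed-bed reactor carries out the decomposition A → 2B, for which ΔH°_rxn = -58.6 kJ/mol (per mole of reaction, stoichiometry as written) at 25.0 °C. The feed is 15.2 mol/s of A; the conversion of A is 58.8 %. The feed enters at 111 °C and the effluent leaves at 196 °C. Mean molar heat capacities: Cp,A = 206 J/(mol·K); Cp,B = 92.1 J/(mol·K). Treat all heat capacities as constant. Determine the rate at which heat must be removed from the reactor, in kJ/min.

Extent of reaction ξ = 0.588 × 15.2 = 8.9376 mol/s
Reaction term: ξ·ΔH°_rxn = 8.9376 × -58.6 = -523.74 kJ/s
Sensible, feed 111→25 °C: -269.28 kJ/s
Outlet flows (mol/s): A 6.2624, B 17.875
Sensible, products 25→196 °C: 502.12 kJ/s
Q = ΔH = -290.91 kJ/s = -290.91 kW
Heat removed = 17455 kJ/min

Q_out = 17500 kJ/min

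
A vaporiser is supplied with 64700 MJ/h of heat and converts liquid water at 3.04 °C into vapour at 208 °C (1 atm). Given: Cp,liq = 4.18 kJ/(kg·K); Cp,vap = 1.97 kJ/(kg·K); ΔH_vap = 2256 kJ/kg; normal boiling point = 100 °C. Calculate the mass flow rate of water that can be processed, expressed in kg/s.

Δh = 4.18×(100−3.04) + 2256 + 1.97×(208−100) = 2874.1 kJ/kg
Q = 64700 MJ/h = 17972 kJ/s = 17972 kJ/s
ṁ = Q/Δh = 17972 / 2874.1 = 6.2533 kg/s

ṁ = 6.25 kg/s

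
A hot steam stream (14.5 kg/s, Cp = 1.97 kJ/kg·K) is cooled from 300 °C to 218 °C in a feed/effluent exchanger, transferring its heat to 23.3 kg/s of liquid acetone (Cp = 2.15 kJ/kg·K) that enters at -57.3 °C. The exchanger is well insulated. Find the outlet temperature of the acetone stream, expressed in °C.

T_c,out = -10.5 °C

Heat released by hot stream: Q = 14.5 × 1.97 × (300 − 218) = 2342.3 kJ/s
Energy balance on cold side (adiabatic exchanger): Q = ṁ_c·Cp_c·(T_c,out − T_c,in)
T_c,out = -57.3 + 2342.3/(23.3 × 2.15) = -10.542 °C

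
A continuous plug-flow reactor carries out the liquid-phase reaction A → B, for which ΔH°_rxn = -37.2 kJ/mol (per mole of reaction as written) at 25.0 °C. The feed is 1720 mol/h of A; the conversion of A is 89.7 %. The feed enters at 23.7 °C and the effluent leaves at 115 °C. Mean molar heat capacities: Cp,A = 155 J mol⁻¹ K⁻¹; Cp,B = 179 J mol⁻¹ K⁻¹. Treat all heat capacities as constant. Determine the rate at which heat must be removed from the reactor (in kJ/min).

Extent of reaction ξ = 0.897 × 1720 = 1542.8 mol/h
Reaction term: ξ·ΔH°_rxn = 1542.8 × -37.2 = -57394 kJ/h
Sensible, feed 23.7→25 °C: 346.58 kJ/h
Outlet flows (mol/h): A 177.16, B 1542.8
Sensible, products 25→115 °C: 27327 kJ/h
Q = ΔH = -29721 kJ/h = -8.2557 kW
Heat removed = 495.34 kJ/min

Q_out = 495 kJ/min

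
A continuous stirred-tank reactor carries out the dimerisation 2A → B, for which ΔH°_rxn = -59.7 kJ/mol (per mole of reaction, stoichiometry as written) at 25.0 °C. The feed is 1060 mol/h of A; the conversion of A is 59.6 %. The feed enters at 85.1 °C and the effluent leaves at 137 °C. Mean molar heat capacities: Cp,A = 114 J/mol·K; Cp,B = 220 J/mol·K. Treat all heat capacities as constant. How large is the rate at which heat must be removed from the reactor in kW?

Extent of reaction ξ = 0.596 × 1060 / 2 = 315.88 mol/h
Reaction term: ξ·ΔH°_rxn = 315.88 × -59.7 = -18858 kJ/h
Sensible, feed 85.1→25 °C: -7262.5 kJ/h
Outlet flows (mol/h): A 428.24, B 315.88
Sensible, products 25→137 °C: 13251 kJ/h
Q = ΔH = -12869 kJ/h = -3.5749 kW
Heat removed = 3.5749 kW

Q_out = 3.57 kW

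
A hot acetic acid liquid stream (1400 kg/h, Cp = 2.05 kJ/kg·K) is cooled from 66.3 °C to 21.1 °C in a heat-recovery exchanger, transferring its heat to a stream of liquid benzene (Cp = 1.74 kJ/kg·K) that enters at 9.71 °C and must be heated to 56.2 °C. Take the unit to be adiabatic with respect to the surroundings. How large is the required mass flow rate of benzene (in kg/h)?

ṁ_c = 1600 kg/h

Heat released by hot stream: Q = 1400 × 2.05 × (66.3 − 21.1) = 129720 kJ/h
Energy balance on cold side (adiabatic exchanger): Q = ṁ_c·Cp_c·(T_c,out − T_c,in)
ṁ_c = 129720 / [1.74 × (56.2 − 9.71)] = 1603.7 kg/h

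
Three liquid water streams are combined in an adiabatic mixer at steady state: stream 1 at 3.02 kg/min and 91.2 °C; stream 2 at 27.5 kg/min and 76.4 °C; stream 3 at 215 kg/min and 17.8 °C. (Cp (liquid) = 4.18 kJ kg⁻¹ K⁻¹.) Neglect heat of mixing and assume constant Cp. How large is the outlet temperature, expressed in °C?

T_out = 25.3 °C

Adiabatic, steady state ⇒ Σ ṁᵢCp,ᵢ(T_out − Tᵢ) = 0
T_out = Σ ṁᵢCp,ᵢTᵢ / Σ ṁᵢCp,ᵢ
      = 25930 / 1026.3 = 25.266 °C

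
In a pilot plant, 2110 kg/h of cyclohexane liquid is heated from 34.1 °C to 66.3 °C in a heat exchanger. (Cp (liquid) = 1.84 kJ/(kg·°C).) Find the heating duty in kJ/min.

Q = ṁ·Cp·ΔT = 2110 × 1.84 × (66.3 − 34.1) = 125010 kJ/h
Converting: 125010 / 3600 s = 34.726 kW
Heating duty = 2083.6 kJ/min

Q = 2080 kJ/min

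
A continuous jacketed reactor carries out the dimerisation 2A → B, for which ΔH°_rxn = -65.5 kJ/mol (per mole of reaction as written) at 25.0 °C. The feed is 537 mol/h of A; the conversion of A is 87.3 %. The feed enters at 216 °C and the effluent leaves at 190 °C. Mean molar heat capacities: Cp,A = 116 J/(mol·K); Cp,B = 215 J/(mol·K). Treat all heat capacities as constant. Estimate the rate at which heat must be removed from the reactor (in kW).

Extent of reaction ξ = 0.873 × 537 / 2 = 234.4 mol/h
Reaction term: ξ·ΔH°_rxn = 234.4 × -65.5 = -15353 kJ/h
Sensible, feed 216→25 °C: -11898 kJ/h
Outlet flows (mol/h): A 68.199, B 234.4
Sensible, products 25→190 °C: 9620.7 kJ/h
Q = ΔH = -17630 kJ/h = -4.8973 kW
Heat removed = 4.8973 kW

Q_out = 4.90 kW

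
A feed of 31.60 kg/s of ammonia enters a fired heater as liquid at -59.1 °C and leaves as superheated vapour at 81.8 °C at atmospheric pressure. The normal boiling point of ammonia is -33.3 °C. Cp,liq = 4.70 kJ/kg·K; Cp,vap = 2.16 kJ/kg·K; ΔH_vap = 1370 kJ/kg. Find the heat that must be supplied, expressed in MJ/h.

Q = 198000 MJ/h

liquid -59.1→-33.3 °C: 121.26 kJ/kg
vaporisation at -33.3 °C: 1370 kJ/kg
vapour -33.3→81.8 °C: 248.62 kJ/kg
Δh = 121.26 + 1370 + 248.62 = 1739.9 kJ/kg
Q = ṁ·Δh = 31.60 kg/s × 1739.9 kJ/kg = 54980 kJ/s
|Q| = 54980 kW = 197930 MJ/h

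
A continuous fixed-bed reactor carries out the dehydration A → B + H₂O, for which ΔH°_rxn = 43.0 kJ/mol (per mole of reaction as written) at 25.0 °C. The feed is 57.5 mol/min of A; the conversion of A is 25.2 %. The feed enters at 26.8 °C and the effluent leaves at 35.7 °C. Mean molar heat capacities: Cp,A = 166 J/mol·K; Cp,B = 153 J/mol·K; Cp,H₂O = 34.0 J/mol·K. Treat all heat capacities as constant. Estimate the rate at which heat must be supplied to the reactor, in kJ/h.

Q_in = 42700 kJ/h

Extent of reaction ξ = 0.252 × 57.5 = 14.49 mol/min
Reaction term: ξ·ΔH°_rxn = 14.49 × 43.0 = 623.07 kJ/min
Sensible, feed 26.8→25 °C: -17.181 kJ/min
Outlet flows (mol/min): A 43.01, B 14.49, H₂O 14.49
Sensible, products 25→35.7 °C: 105.39 kJ/min
Q = ΔH = 711.28 kJ/min = 11.855 kW
Heat supplied = 42677 kJ/h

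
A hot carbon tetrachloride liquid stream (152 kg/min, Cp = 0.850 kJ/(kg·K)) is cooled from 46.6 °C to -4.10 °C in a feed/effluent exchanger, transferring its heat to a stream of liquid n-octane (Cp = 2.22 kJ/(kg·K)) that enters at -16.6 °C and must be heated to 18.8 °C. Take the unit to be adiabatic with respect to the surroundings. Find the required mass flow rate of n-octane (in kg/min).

Heat released by hot stream: Q = 152 × 0.850 × (46.6 − -4.10) = 6550.4 kJ/min
Energy balance on cold side (adiabatic exchanger): Q = ṁ_c·Cp_c·(T_c,out − T_c,in)
ṁ_c = 6550.4 / [2.22 × (18.8 − -16.6)] = 83.352 kg/min

ṁ_c = 83.4 kg/min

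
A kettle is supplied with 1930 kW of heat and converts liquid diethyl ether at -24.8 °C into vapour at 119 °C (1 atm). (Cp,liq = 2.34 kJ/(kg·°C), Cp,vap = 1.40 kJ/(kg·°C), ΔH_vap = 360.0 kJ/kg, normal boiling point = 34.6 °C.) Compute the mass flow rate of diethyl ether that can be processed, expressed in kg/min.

Δh = 2.34×(34.6−-24.8) + 360.0 + 1.40×(119−34.6) = 617.16 kJ/kg
Q = 1930 kW = 1930 kJ/s = 115800 kJ/min
ṁ = Q/Δh = 115800 / 617.16 = 187.63 kg/min

ṁ = 188 kg/min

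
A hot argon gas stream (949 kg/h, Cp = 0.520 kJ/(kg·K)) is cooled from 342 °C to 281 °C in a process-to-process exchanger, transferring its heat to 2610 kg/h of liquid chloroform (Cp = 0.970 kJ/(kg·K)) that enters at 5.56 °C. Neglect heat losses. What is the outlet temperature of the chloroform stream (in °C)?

T_c,out = 17.5 °C

Heat released by hot stream: Q = 949 × 0.520 × (342 − 281) = 30102 kJ/h
Energy balance on cold side (adiabatic exchanger): Q = ṁ_c·Cp_c·(T_c,out − T_c,in)
T_c,out = 5.56 + 30102/(2610 × 0.970) = 17.45 °C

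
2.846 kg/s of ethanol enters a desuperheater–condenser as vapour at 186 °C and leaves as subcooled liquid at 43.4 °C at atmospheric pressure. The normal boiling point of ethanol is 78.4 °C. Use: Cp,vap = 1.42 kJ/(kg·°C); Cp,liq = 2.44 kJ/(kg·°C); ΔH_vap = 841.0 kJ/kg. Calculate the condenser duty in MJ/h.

Q_c = 11100 MJ/h

vapour 186→78.4 °C: -152.79 kJ/kg
condensation at 78.4 °C: -841 kJ/kg
liquid 78.4→43.4 °C: -85.4 kJ/kg
Δh = -152.79 + -841 + -85.4 = -1079.2 kJ/kg
Q = ṁ·Δh = 2.846 kg/s × -1079.2 kJ/kg = -3071.4 kJ/s
|Q| = 3071.4 kW = 11057 MJ/h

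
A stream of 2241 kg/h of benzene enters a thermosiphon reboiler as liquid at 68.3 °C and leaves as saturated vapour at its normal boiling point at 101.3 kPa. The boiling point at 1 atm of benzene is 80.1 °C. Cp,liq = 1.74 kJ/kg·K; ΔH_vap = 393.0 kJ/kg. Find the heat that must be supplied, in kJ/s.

Q = 257 kJ/s

liquid 68.3→80.1 °C: 20.532 kJ/kg
vaporisation at 80.1 °C: 393 kJ/kg
Δh = 20.532 + 393 = 413.53 kJ/kg
Q = ṁ·Δh = 2241 kg/h × 413.53 kJ/kg = 926730 kJ/h
|Q| = 257.42 kW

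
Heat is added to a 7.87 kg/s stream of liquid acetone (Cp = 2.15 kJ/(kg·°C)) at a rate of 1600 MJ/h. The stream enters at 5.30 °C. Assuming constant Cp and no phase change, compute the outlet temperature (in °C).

Q = 1600 MJ/h = 444.44 kJ/s
ΔT = Q/(ṁ·Cp) = 444.44/(7.87×2.15) = 26.267 K
T_out = 5.30 + 26.267 = 31.567 °C

T_out = 31.6 °C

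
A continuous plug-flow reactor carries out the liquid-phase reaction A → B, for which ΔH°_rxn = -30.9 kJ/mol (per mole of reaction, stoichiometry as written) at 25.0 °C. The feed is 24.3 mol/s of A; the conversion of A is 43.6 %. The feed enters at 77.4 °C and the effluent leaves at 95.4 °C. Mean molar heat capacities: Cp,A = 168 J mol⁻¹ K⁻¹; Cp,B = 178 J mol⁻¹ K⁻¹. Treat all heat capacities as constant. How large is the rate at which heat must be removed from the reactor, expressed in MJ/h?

Extent of reaction ξ = 0.436 × 24.3 = 10.595 mol/s
Reaction term: ξ·ΔH°_rxn = 10.595 × -30.9 = -327.38 kJ/s
Sensible, feed 77.4→25 °C: -213.92 kJ/s
Outlet flows (mol/s): A 13.705, B 10.595
Sensible, products 25→95.4 °C: 294.86 kJ/s
Q = ΔH = -246.44 kJ/s = -246.44 kW
Heat removed = 887.17 MJ/h

Q_out = 887 MJ/h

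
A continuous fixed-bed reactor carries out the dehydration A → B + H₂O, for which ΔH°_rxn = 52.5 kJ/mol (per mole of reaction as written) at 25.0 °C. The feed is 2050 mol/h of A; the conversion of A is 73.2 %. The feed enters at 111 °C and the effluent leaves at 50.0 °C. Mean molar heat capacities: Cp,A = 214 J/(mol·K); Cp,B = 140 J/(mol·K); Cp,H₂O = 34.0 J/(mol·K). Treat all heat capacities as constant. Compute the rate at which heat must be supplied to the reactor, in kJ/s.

Q_in = 14.0 kJ/s

Extent of reaction ξ = 0.732 × 2050 = 1500.6 mol/h
Reaction term: ξ·ΔH°_rxn = 1500.6 × 52.5 = 78782 kJ/h
Sensible, feed 111→25 °C: -37728 kJ/h
Outlet flows (mol/h): A 549.4, B 1500.6, H₂O 1500.6
Sensible, products 25→50.0 °C: 9466.9 kJ/h
Q = ΔH = 50520 kJ/h = 14.033 kW
Heat supplied = 14.033 kJ/s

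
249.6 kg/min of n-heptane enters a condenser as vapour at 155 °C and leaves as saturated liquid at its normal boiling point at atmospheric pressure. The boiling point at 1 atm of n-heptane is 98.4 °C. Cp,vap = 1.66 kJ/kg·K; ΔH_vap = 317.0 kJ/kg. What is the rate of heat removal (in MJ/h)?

Q_c = 6150 MJ/h

vapour 155→98.4 °C: -93.956 kJ/kg
condensation at 98.4 °C: -317 kJ/kg
Δh = -93.956 + -317 = -410.96 kJ/kg
Q = ṁ·Δh = 249.6 kg/min × -410.96 kJ/kg = -102570 kJ/min
|Q| = 1709.6 kW = 6154.5 MJ/h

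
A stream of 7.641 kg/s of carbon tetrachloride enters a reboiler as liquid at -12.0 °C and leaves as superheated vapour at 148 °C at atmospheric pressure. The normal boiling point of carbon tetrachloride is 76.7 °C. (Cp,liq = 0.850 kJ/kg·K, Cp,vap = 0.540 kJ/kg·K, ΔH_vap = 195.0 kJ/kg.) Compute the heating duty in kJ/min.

liquid -12.0→76.7 °C: 75.395 kJ/kg
vaporisation at 76.7 °C: 195 kJ/kg
vapour 76.7→148 °C: 38.502 kJ/kg
Δh = 75.395 + 195 + 38.502 = 308.9 kJ/kg
Q = ṁ·Δh = 7.641 kg/s × 308.9 kJ/kg = 2360.3 kJ/s
|Q| = 2360.3 kW = 141620 kJ/min

Q = 142000 kJ/min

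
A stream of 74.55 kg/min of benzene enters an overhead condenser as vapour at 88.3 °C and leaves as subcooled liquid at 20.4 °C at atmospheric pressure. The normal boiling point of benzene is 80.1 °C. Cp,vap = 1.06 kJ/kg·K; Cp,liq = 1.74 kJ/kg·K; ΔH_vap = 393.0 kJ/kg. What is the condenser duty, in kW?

vapour 88.3→80.1 °C: -8.692 kJ/kg
condensation at 80.1 °C: -393 kJ/kg
liquid 80.1→20.4 °C: -103.88 kJ/kg
Δh = -8.692 + -393 + -103.88 = -505.57 kJ/kg
Q = ṁ·Δh = 74.55 kg/min × -505.57 kJ/kg = -37690 kJ/min
|Q| = 628.17 kW

Q_c = 628 kW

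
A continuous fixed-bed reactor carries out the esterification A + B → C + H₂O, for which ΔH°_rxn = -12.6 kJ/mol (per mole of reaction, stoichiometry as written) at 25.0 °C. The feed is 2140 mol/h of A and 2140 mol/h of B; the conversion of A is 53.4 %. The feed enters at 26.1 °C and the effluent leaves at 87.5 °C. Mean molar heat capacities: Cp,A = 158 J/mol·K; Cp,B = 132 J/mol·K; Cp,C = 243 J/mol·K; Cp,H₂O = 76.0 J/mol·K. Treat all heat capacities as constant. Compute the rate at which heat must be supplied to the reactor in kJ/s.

Extent of reaction ξ = 0.534 × 2140 = 1142.8 mol/h
Reaction term: ξ·ΔH°_rxn = 1142.8 × -12.6 = -14399 kJ/h
Sensible, feed 26.1→25 °C: -682.66 kJ/h
Outlet flows (mol/h): A 997.24, B 997.24, C 1142.8, H₂O 1142.8
Sensible, products 25→87.5 °C: 40859 kJ/h
Q = ΔH = 25777 kJ/h = 7.1604 kW
Heat supplied = 7.1604 kJ/s

Q_in = 7.16 kJ/s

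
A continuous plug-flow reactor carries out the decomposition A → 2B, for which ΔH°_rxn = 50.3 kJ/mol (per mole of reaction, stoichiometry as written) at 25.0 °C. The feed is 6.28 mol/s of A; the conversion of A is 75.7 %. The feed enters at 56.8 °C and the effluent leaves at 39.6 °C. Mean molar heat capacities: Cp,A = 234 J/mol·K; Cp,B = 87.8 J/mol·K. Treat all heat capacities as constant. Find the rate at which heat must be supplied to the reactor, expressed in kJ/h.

Extent of reaction ξ = 0.757 × 6.28 = 4.754 mol/s
Reaction term: ξ·ΔH°_rxn = 4.754 × 50.3 = 239.12 kJ/s
Sensible, feed 56.8→25 °C: -46.731 kJ/s
Outlet flows (mol/s): A 1.526, B 9.5079
Sensible, products 25→39.6 °C: 17.402 kJ/s
Q = ΔH = 209.8 kJ/s = 209.8 kW
Heat supplied = 755260 kJ/h

Q_in = 755000 kJ/h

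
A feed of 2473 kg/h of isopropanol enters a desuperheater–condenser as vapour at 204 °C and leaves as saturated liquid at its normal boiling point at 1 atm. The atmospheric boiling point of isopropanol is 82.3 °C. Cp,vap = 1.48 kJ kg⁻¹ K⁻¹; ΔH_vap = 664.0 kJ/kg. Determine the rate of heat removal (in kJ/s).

vapour 204→82.3 °C: -180.12 kJ/kg
condensation at 82.3 °C: -664 kJ/kg
Δh = -180.12 + -664 = -844.12 kJ/kg
Q = ṁ·Δh = 2473 kg/h × -844.12 kJ/kg = -2.0875e+06 kJ/h
|Q| = 579.86 kW

Q_c = 580 kJ/s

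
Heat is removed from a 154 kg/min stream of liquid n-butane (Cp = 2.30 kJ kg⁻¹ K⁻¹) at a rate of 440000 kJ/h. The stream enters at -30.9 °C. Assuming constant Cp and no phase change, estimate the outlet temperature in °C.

T_out = -51.6 °C

Q = 440000 kJ/h = 7333.3 kJ/min
ΔT = Q/(ṁ·Cp) = 7333.3/(154×2.30) = 20.704 K
T_out = -30.9 − 20.704 = -51.604 °C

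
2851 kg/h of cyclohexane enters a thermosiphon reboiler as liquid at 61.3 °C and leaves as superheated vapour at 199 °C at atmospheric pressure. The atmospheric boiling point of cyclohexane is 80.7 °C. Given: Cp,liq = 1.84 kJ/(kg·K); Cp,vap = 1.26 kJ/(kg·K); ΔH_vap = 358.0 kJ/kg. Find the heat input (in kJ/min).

liquid 61.3→80.7 °C: 35.696 kJ/kg
vaporisation at 80.7 °C: 358 kJ/kg
vapour 80.7→199 °C: 149.06 kJ/kg
Δh = 35.696 + 358 + 149.06 = 542.75 kJ/kg
Q = ṁ·Δh = 2851 kg/h × 542.75 kJ/kg = 1.5474e+06 kJ/h
|Q| = 429.83 kW = 25790 kJ/min

Q = 25800 kJ/min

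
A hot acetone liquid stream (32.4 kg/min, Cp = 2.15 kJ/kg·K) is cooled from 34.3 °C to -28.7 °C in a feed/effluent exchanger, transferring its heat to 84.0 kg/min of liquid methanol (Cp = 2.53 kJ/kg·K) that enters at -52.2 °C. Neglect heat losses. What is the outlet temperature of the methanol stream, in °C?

Heat released by hot stream: Q = 32.4 × 2.15 × (34.3 − -28.7) = 4388.6 kJ/min
Energy balance on cold side (adiabatic exchanger): Q = ṁ_c·Cp_c·(T_c,out − T_c,in)
T_c,out = -52.2 + 4388.6/(84.0 × 2.53) = -31.55 °C

T_c,out = -31.5 °C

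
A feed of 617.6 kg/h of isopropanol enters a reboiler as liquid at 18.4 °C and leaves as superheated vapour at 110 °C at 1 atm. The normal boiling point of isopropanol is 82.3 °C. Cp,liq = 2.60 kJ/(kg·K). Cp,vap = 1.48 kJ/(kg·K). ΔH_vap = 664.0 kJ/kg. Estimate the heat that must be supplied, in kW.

liquid 18.4→82.3 °C: 166.14 kJ/kg
vaporisation at 82.3 °C: 664 kJ/kg
vapour 82.3→110 °C: 40.996 kJ/kg
Δh = 166.14 + 664 + 40.996 = 871.14 kJ/kg
Q = ṁ·Δh = 617.6 kg/h × 871.14 kJ/kg = 538010 kJ/h
|Q| = 149.45 kW

Q = 149 kW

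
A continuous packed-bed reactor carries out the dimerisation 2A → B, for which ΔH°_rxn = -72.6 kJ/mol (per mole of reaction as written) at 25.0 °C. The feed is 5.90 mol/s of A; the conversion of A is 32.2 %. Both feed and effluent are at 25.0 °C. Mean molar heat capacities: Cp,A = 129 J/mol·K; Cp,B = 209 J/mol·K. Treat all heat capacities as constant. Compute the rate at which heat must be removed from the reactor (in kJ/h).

Extent of reaction ξ = 0.322 × 5.90 / 2 = 0.9499 mol/s
Reaction term: ξ·ΔH°_rxn = 0.9499 × -72.6 = -68.963 kJ/s
Q = ΔH = -68.963 kJ/s = -68.963 kW
Heat removed = 248270 kJ/h

Q_out = 248000 kJ/h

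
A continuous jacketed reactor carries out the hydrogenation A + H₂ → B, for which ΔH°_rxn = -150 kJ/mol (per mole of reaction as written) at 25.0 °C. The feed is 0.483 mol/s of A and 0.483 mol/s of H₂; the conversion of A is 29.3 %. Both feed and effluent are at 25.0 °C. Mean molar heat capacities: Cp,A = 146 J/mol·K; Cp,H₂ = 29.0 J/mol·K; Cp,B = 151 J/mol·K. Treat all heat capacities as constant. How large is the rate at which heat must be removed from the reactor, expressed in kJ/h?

Q_out = 76400 kJ/h

Extent of reaction ξ = 0.293 × 0.483 = 0.14152 mol/s
Reaction term: ξ·ΔH°_rxn = 0.14152 × -150 = -21.228 kJ/s
Q = ΔH = -21.228 kJ/s = -21.228 kW
Heat removed = 76420 kJ/h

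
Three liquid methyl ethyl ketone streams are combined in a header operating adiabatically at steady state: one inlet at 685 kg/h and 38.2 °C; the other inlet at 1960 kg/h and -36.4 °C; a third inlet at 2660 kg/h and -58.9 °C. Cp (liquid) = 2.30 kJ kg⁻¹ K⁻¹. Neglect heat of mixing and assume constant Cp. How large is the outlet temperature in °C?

T_out = -38.0 °C

Adiabatic, steady state ⇒ Σ ṁᵢCp,ᵢ(T_out − Tᵢ) = 0
Σ ṁᵢCp,ᵢTᵢ = 685×2.30×38.2 + 1960×2.30×-36.4 + 2660×2.30×-58.9 = -464260
Σ ṁᵢCp,ᵢ = 685×2.30 + 1960×2.30 + 2660×2.30 = 12201
T_out = -464260 / 12201 = -38.049 °C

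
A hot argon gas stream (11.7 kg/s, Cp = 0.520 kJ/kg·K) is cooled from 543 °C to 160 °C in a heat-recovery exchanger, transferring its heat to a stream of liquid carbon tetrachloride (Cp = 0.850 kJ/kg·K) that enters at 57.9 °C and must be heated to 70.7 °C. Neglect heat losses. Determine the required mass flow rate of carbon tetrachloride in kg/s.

ṁ_c = 214 kg/s

Heat released by hot stream: Q = 11.7 × 0.520 × (543 − 160) = 2330.2 kJ/s
Energy balance on cold side (adiabatic exchanger): Q = ṁ_c·Cp_c·(T_c,out − T_c,in)
ṁ_c = 2330.2 / [0.850 × (70.7 − 57.9)] = 214.17 kg/s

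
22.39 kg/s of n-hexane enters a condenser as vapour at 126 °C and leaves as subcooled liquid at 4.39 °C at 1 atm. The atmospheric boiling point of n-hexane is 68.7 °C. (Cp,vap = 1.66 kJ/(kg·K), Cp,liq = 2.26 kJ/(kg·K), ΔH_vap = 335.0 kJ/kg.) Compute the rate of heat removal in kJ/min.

Q_c = 773000 kJ/min

vapour 126→68.7 °C: -95.118 kJ/kg
condensation at 68.7 °C: -335 kJ/kg
liquid 68.7→4.39 °C: -145.34 kJ/kg
Δh = -95.118 + -335 + -145.34 = -575.46 kJ/kg
Q = ṁ·Δh = 22.39 kg/s × -575.46 kJ/kg = -12885 kJ/s
|Q| = 12885 kW = 773070 kJ/min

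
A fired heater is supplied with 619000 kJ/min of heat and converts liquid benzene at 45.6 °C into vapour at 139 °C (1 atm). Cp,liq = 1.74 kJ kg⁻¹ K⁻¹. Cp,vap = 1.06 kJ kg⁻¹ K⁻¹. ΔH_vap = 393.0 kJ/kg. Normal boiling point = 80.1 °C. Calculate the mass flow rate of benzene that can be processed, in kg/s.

ṁ = 20.0 kg/s

Δh = 1.74×(80.1−45.6) + 393.0 + 1.06×(139−80.1) = 515.46 kJ/kg
Q = 619000 kJ/min = 10317 kJ/s = 10317 kJ/s
ṁ = Q/Δh = 10317 / 515.46 = 20.014 kg/s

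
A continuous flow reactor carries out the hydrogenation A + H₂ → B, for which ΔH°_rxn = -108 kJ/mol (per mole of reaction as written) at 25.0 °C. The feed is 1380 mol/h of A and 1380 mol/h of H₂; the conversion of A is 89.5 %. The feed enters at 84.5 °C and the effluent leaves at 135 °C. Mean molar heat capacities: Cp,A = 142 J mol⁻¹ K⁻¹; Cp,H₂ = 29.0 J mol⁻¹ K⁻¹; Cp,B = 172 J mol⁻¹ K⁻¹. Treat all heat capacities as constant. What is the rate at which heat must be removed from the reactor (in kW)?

Q_out = 33.7 kW

Extent of reaction ξ = 0.895 × 1380 = 1235.1 mol/h
Reaction term: ξ·ΔH°_rxn = 1235.1 × -108 = -133390 kJ/h
Sensible, feed 84.5→25 °C: -14041 kJ/h
Outlet flows (mol/h): A 144.9, H₂ 144.9, B 1235.1
Sensible, products 25→135 °C: 26094 kJ/h
Q = ΔH = -121340 kJ/h = -33.705 kW
Heat removed = 33.705 kW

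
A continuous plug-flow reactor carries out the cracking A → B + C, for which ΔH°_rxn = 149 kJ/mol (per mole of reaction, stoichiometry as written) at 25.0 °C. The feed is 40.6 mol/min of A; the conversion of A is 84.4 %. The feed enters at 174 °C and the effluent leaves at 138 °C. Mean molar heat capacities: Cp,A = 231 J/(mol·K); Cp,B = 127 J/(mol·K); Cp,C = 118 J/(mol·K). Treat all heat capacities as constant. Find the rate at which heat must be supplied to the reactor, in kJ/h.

Q_in = 289000 kJ/h

Extent of reaction ξ = 0.844 × 40.6 = 34.266 mol/min
Reaction term: ξ·ΔH°_rxn = 34.266 × 149 = 5105.7 kJ/min
Sensible, feed 174→25 °C: -1397.4 kJ/min
Outlet flows (mol/min): A 6.3336, B 34.266, C 34.266
Sensible, products 25→138 °C: 1114 kJ/min
Q = ΔH = 4822.3 kJ/min = 80.371 kW
Heat supplied = 289340 kJ/h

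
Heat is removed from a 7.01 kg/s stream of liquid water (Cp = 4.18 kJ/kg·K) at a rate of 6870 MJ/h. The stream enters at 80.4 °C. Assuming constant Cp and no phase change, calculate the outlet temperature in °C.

T_out = 15.3 °C

Q = 6870 MJ/h = 1908.3 kJ/s
ΔT = Q/(ṁ·Cp) = 1908.3/(7.01×4.18) = 65.127 K
T_out = 80.4 − 65.127 = 15.273 °C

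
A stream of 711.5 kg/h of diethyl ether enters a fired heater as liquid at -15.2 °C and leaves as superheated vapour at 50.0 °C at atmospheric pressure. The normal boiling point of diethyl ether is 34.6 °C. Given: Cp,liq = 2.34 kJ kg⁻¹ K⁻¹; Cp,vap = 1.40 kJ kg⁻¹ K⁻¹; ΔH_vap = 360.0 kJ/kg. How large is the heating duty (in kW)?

liquid -15.2→34.6 °C: 116.53 kJ/kg
vaporisation at 34.6 °C: 360 kJ/kg
vapour 34.6→50.0 °C: 21.56 kJ/kg
Δh = 116.53 + 360 + 21.56 = 498.09 kJ/kg
Q = ṁ·Δh = 711.5 kg/h × 498.09 kJ/kg = 354390 kJ/h
|Q| = 98.442 kW

Q = 98.4 kW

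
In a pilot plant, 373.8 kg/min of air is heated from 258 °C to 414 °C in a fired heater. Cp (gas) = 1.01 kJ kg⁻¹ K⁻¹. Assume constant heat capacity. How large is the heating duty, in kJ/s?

Q = ṁ·Cp·ΔT = 373.8 × 1.01 × (414 − 258) = 58896 kJ/min
Converting: 58896 / 60 s = 981.6 kW

Q = 982 kJ/s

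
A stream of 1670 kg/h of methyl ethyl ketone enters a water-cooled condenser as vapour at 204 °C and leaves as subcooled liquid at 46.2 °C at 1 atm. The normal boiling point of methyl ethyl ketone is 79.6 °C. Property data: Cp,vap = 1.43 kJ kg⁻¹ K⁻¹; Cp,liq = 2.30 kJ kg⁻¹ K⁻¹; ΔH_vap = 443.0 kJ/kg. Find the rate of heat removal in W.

vapour 204→79.6 °C: -177.89 kJ/kg
condensation at 79.6 °C: -443 kJ/kg
liquid 79.6→46.2 °C: -76.82 kJ/kg
Δh = -177.89 + -443 + -76.82 = -697.71 kJ/kg
Q = ṁ·Δh = 1670 kg/h × -697.71 kJ/kg = -1.1652e+06 kJ/h
|Q| = 323.66 kW = 323660 W

Q_c = 324000 W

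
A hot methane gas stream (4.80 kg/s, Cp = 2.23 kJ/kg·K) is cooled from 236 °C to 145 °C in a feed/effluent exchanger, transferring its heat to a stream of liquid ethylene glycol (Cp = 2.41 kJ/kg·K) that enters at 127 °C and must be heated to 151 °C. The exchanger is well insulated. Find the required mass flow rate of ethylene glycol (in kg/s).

ṁ_c = 16.8 kg/s

Heat released by hot stream: Q = 4.80 × 2.23 × (236 − 145) = 974.06 kJ/s
Energy balance on cold side (adiabatic exchanger): Q = ṁ_c·Cp_c·(T_c,out − T_c,in)
ṁ_c = 974.06 / [2.41 × (151 − 127)] = 16.841 kg/s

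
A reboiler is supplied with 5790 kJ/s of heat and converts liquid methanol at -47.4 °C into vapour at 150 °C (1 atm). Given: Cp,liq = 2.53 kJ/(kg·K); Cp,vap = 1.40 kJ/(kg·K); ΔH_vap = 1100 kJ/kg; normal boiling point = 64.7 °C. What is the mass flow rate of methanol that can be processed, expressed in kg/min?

ṁ = 231 kg/min

Δh = 2.53×(64.7−-47.4) + 1100 + 1.40×(150−64.7) = 1503 kJ/kg
Q = 5790 kJ/s = 5790 kJ/s = 347400 kJ/min
ṁ = Q/Δh = 347400 / 1503 = 231.13 kg/min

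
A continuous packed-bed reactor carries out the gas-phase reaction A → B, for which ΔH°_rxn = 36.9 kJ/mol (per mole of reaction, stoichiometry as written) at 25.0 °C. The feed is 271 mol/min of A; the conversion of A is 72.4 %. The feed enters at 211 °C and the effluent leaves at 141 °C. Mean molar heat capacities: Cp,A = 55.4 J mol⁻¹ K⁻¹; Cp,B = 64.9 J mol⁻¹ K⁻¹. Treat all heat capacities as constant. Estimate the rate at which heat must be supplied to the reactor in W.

Extent of reaction ξ = 0.724 × 271 = 196.2 mol/min
Reaction term: ξ·ΔH°_rxn = 196.2 × 36.9 = 7239.9 kJ/min
Sensible, feed 211→25 °C: -2792.5 kJ/min
Outlet flows (mol/min): A 74.796, B 196.2
Sensible, products 25→141 °C: 1957.8 kJ/min
Q = ΔH = 6405.2 kJ/min = 106.75 kW
Heat supplied = 106750 W

Q_in = 107000 W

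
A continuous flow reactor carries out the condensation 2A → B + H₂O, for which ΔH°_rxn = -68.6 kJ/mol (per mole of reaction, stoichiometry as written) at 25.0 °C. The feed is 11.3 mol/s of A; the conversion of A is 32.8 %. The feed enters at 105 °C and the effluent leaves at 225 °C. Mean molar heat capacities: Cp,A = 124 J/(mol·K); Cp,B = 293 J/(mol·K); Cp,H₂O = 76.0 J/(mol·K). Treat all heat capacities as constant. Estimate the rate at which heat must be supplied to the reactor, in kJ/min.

Q_in = 5150 kJ/min

Extent of reaction ξ = 0.328 × 11.3 / 2 = 1.8532 mol/s
Reaction term: ξ·ΔH°_rxn = 1.8532 × -68.6 = -127.13 kJ/s
Sensible, feed 105→25 °C: -112.1 kJ/s
Outlet flows (mol/s): A 7.5936, B 1.8532, H₂O 1.8532
Sensible, products 25→225 °C: 325.09 kJ/s
Q = ΔH = 85.862 kJ/s = 85.862 kW
Heat supplied = 5151.7 kJ/min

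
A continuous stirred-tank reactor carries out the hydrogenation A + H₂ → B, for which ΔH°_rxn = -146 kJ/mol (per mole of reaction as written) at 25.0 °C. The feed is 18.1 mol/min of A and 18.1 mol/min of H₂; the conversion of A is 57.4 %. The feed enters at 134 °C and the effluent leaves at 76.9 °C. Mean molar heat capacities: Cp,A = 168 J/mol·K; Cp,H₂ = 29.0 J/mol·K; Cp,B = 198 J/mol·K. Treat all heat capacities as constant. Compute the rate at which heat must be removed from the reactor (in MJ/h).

Q_out = 103 MJ/h

Extent of reaction ξ = 0.574 × 18.1 = 10.389 mol/min
Reaction term: ξ·ΔH°_rxn = 10.389 × -146 = -1516.9 kJ/min
Sensible, feed 134→25 °C: -388.66 kJ/min
Outlet flows (mol/min): A 7.7106, H₂ 7.7106, B 10.389
Sensible, products 25→76.9 °C: 185.6 kJ/min
Q = ΔH = -1719.9 kJ/min = -28.665 kW
Heat removed = 103.19 MJ/h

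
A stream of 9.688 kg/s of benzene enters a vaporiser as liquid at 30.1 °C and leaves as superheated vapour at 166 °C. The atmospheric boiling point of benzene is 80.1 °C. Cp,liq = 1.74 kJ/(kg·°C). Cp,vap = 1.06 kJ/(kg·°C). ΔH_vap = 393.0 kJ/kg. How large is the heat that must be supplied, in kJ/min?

liquid 30.1→80.1 °C: 87 kJ/kg
vaporisation at 80.1 °C: 393 kJ/kg
vapour 80.1→166 °C: 91.054 kJ/kg
Δh = 87 + 393 + 91.054 = 571.05 kJ/kg
Q = ṁ·Δh = 9.688 kg/s × 571.05 kJ/kg = 5532.4 kJ/s
|Q| = 5532.4 kW = 331940 kJ/min

Q = 332000 kJ/min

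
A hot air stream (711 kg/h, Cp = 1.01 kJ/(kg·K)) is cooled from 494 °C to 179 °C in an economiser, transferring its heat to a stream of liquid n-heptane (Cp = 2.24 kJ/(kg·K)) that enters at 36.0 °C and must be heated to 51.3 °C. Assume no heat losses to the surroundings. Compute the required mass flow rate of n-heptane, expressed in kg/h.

ṁ_c = 6600 kg/h

Heat released by hot stream: Q = 711 × 1.01 × (494 − 179) = 226200 kJ/h
Energy balance on cold side (adiabatic exchanger): Q = ṁ_c·Cp_c·(T_c,out − T_c,in)
ṁ_c = 226200 / [2.24 × (51.3 − 36.0)] = 6600.3 kg/h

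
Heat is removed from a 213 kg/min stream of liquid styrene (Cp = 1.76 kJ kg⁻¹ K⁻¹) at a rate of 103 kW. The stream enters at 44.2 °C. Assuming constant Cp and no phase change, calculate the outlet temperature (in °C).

T_out = 27.7 °C

Q = 103 kW = 6180 kJ/min
ΔT = Q/(ṁ·Cp) = 6180/(213×1.76) = 16.485 K
T_out = 44.2 − 16.485 = 27.715 °C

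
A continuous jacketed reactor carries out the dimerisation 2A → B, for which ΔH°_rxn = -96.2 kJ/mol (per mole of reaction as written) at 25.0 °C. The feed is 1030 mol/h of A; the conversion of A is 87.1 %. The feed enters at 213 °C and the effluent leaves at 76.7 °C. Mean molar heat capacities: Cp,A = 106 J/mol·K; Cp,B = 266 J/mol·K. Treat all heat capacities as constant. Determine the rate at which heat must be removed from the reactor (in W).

Extent of reaction ξ = 0.871 × 1030 / 2 = 448.56 mol/h
Reaction term: ξ·ΔH°_rxn = 448.56 × -96.2 = -43152 kJ/h
Sensible, feed 213→25 °C: -20526 kJ/h
Outlet flows (mol/h): A 132.87, B 448.56
Sensible, products 25→76.7 °C: 6896.9 kJ/h
Q = ΔH = -56781 kJ/h = -15.772 kW
Heat removed = 15772 W

Q_out = 15800 W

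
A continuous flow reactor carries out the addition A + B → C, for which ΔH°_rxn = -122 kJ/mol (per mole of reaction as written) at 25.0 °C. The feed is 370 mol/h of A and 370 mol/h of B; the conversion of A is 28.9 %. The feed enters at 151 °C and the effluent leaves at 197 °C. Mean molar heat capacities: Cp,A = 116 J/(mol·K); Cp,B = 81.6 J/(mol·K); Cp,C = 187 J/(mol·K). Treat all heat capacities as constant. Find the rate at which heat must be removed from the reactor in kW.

Extent of reaction ξ = 0.289 × 370 = 106.93 mol/h
Reaction term: ξ·ΔH°_rxn = 106.93 × -122 = -13045 kJ/h
Sensible, feed 151→25 °C: -9212.1 kJ/h
Outlet flows (mol/h): A 263.07, B 263.07, C 106.93
Sensible, products 25→197 °C: 12380 kJ/h
Q = ΔH = -9877.3 kJ/h = -2.7437 kW
Heat removed = 2.7437 kW

Q_out = 2.74 kW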